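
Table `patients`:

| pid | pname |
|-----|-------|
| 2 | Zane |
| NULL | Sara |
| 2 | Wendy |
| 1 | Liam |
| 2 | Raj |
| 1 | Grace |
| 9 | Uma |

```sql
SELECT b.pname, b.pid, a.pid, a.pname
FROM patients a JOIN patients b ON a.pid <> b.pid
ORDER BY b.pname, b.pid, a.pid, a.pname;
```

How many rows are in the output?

INNER JOIN keeps only pairs where the ON condition holds.
Matching on a.pid <> b.pid. A NULL in a compared column never satisfies the condition.
Matched pairs: 22.
Total: 22 rows.

22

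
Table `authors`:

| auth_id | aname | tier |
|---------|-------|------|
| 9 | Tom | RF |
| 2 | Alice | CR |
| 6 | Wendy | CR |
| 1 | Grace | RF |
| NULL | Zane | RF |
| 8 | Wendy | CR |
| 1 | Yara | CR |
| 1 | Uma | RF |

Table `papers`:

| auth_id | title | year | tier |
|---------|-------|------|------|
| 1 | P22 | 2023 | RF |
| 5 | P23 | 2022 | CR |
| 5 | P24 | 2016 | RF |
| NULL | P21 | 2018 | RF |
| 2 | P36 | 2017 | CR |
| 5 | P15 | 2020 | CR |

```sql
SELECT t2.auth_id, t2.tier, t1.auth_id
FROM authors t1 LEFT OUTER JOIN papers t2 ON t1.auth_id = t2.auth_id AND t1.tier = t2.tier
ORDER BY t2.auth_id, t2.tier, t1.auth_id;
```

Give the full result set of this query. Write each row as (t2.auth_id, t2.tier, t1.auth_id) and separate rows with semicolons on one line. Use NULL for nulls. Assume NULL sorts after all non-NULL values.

LEFT JOIN keeps every row from `authors`; unmatched rows get NULL for `papers`'s columns.
Matching on t1.auth_id = t2.auth_id AND t1.tier = t2.tier. A NULL in a compared column never satisfies the condition.
- t1[0] auth_id=9, tier=RF → no match; kept with NULLs on the t2 side.
- t1[1] auth_id=2, tier=CR → 1 match(es) in t2 → 1 row(s).
- t1[2] auth_id=6, tier=CR → no match; kept with NULLs on the t2 side.
- t1[3] auth_id=1, tier=RF → 1 match(es) in t2 → 1 row(s).
- t1[4] auth_id=NULL, tier=RF → no match; kept with NULLs on the t2 side.
- t1[5] auth_id=8, tier=CR → no match; kept with NULLs on the t2 side.
- t1[6] auth_id=1, tier=CR → no match; kept with NULLs on the t2 side.
- t1[7] auth_id=1, tier=RF → 1 match(es) in t2 → 1 row(s).
After projecting and ordering:
t2.auth_id | t2.tier | t1.auth_id
1 | RF | 1
1 | RF | 1
2 | CR | 2
NULL | NULL | 1
NULL | NULL | 6
NULL | NULL | 8
NULL | NULL | 9
NULL | NULL | NULL

(1, RF, 1); (1, RF, 1); (2, CR, 2); (NULL, NULL, 1); (NULL, NULL, 6); (NULL, NULL, 8); (NULL, NULL, 9); (NULL, NULL, NULL)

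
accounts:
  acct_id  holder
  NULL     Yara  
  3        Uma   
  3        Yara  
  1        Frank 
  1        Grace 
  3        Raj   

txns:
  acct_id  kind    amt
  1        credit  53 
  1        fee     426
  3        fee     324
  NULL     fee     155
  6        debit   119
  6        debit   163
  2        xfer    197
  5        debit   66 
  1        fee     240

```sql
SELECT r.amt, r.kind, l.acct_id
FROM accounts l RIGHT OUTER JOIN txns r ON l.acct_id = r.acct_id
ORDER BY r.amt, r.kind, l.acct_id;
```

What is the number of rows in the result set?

14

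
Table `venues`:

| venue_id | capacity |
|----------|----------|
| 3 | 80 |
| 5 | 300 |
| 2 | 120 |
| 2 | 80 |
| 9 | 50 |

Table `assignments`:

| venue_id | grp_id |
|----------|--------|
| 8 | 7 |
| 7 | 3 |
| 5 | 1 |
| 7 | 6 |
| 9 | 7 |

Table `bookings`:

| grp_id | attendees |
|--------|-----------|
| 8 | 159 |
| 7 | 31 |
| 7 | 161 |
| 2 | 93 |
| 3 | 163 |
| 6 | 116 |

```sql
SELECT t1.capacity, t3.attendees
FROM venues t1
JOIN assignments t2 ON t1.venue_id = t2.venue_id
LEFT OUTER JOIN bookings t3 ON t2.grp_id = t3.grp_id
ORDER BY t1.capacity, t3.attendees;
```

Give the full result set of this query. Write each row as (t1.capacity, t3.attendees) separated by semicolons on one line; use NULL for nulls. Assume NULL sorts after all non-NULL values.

Evaluate left to right. First `venues t1 INNER JOIN assignments t2` on venue_id: 2 row(s).
Then LEFT JOIN `bookings t3` on grp_id: each of those 2 rows is kept; rows whose t2.grp_id has no match in t3 get NULL for t3's columns.

(50, 31); (50, 161); (300, NULL)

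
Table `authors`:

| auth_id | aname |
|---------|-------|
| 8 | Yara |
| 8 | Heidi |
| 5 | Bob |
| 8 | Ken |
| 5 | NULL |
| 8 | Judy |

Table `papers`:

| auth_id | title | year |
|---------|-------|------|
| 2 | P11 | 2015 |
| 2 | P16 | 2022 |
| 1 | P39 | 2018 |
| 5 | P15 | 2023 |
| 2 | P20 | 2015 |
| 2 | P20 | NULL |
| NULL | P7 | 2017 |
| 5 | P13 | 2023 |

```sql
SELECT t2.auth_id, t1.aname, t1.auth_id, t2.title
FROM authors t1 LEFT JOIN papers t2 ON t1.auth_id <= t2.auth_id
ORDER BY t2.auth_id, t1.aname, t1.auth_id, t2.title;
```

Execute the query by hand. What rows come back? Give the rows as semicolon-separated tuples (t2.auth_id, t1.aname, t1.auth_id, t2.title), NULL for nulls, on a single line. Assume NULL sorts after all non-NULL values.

(5, Bob, 5, P13); (5, Bob, 5, P15); (5, NULL, 5, P13); (5, NULL, 5, P15); (NULL, Heidi, 8, NULL); (NULL, Judy, 8, NULL); (NULL, Ken, 8, NULL); (NULL, Yara, 8, NULL)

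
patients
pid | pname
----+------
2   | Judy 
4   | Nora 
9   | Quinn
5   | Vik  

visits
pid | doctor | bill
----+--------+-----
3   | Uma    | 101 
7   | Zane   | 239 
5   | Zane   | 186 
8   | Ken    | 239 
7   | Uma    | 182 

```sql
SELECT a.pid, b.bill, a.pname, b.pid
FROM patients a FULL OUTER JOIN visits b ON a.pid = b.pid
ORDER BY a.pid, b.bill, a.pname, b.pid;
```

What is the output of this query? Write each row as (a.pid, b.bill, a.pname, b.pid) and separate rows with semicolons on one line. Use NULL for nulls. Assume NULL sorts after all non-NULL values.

(2, NULL, Judy, NULL); (4, NULL, Nora, NULL); (5, 186, Vik, 5); (9, NULL, Quinn, NULL); (NULL, 101, NULL, 3); (NULL, 182, NULL, 7); (NULL, 239, NULL, 7); (NULL, 239, NULL, 8)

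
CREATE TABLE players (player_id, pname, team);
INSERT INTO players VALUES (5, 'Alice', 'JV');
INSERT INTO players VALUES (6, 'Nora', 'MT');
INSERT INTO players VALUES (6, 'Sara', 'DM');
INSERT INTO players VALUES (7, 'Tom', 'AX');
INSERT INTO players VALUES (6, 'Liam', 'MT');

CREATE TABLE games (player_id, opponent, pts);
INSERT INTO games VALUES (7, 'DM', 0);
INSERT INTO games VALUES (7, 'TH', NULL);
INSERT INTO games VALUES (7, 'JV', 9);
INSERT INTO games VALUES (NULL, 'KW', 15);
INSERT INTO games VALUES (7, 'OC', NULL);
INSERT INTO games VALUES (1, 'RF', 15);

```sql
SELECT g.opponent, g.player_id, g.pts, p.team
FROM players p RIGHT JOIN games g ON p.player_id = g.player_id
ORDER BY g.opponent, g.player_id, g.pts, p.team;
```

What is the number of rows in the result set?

6

RIGHT JOIN keeps every row from `games`; unmatched rows get NULL for `players`'s columns.
Matching on p.player_id = g.player_id. A NULL in a compared column never satisfies the condition.
- p[0] player_id=5 → no match.
- p[1] player_id=6 → no match.
- p[2] player_id=6 → no match.
- p[3] player_id=7 → 4 match(es) in g → 4 row(s).
- p[4] player_id=6 → no match.
- 2 g row(s) had no p match → kept, p columns NULL.
Total: 4 matched + 2 padded = 6 rows.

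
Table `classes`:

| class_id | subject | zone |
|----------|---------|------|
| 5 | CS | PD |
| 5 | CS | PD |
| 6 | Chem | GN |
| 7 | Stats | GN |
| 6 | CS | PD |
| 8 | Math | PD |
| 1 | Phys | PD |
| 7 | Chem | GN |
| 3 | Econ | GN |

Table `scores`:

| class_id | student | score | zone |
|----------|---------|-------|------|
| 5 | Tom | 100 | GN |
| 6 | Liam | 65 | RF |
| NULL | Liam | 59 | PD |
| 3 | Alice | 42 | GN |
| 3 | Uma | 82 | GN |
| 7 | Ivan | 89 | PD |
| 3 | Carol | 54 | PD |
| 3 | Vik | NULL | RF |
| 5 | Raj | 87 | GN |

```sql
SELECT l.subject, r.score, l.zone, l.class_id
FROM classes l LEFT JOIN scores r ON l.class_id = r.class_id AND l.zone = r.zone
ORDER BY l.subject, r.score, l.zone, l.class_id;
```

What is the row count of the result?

10

LEFT JOIN keeps every row from `classes`; unmatched rows get NULL for `scores`'s columns.
Matching on l.class_id = r.class_id AND l.zone = r.zone. A NULL in a compared column never satisfies the condition.
Matched pairs: 2; unmatched l rows kept: 8.
Total: 2 matched + 8 padded = 10 rows.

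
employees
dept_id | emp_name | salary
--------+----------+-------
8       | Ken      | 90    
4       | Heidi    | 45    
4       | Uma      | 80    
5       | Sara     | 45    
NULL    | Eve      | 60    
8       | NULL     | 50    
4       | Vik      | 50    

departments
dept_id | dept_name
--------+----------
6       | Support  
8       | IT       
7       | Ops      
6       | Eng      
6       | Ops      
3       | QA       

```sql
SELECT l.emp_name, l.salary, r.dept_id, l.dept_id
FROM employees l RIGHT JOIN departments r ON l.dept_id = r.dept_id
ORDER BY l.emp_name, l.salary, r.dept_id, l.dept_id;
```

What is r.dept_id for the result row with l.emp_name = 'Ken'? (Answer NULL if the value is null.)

8

RIGHT JOIN keeps every row from `departments`; unmatched rows get NULL for `employees`'s columns.
Matching on l.dept_id = r.dept_id. A NULL in a compared column never satisfies the condition.
Matched pairs: 2; unmatched r rows kept: 5.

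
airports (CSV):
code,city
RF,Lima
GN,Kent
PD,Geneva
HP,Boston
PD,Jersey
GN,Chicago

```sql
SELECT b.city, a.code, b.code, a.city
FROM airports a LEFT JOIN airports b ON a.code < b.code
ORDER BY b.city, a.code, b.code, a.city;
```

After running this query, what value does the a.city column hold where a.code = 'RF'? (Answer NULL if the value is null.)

Lima

LEFT JOIN keeps every row from `airports a`; unmatched rows get NULL for `airports b`'s columns.
Matching on a.code < b.code.
Matched pairs: 13; unmatched a rows kept: 1.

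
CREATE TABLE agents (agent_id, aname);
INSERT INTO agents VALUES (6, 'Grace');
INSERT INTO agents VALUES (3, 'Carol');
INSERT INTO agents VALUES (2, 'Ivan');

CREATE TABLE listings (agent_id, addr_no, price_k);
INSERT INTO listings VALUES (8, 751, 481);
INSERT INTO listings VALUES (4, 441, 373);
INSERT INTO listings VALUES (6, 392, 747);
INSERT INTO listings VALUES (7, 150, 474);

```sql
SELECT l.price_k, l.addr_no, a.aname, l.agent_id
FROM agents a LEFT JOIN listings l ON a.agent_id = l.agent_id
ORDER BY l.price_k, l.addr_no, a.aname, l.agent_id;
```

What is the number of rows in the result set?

3

LEFT JOIN keeps every row from `agents`; unmatched rows get NULL for `listings`'s columns.
Matching on a.agent_id = l.agent_id.
- agent_id=6: 1 matching l row(s), so 1 row(s) emitted.
- agent_id=3: no l row matches, row kept with l columns NULL.
- agent_id=2: no l row matches, row kept with l columns NULL.
Total: 1 matched + 2 padded = 3 rows.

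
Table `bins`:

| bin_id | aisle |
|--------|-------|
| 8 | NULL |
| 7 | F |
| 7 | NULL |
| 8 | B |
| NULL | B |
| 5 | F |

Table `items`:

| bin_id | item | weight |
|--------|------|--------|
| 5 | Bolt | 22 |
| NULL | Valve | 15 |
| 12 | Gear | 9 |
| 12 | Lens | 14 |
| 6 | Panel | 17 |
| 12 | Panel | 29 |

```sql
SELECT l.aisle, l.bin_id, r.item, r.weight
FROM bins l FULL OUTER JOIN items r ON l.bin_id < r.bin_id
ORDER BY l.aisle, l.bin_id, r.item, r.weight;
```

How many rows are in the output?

FULL OUTER JOIN keeps every row from both sides; unmatched rows get NULL for the other side's columns.
Matching on l.bin_id < r.bin_id. A NULL in a compared column never satisfies the condition.
- l row (bin_id=8): matches 3 r row(s) → 3 output row(s).
- l row (bin_id=7): matches 3 r row(s) → 3 output row(s).
- l row (bin_id=7): matches 3 r row(s) → 3 output row(s).
- l row (bin_id=8): matches 3 r row(s) → 3 output row(s).
- l row (bin_id=NULL): no match → kept, r columns NULL.
- l row (bin_id=5): matches 4 r row(s) → 4 output row(s).
- 2 r row(s) had no l match → kept, l columns NULL.
Total: 16 matched + 3 padded = 19 rows.

19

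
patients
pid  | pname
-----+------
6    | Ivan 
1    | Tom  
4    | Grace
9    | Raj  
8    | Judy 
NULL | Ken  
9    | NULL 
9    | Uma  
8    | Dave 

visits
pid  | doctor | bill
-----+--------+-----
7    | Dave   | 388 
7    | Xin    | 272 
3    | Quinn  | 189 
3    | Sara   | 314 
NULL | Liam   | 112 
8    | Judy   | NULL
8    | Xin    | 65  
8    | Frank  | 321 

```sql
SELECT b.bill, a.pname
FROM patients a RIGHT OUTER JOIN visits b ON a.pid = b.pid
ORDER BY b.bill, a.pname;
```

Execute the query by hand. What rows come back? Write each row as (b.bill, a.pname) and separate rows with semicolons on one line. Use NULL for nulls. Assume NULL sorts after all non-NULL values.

RIGHT JOIN keeps every row from `visits`; unmatched rows get NULL for `patients`'s columns.
Matching on a.pid = b.pid. A NULL in a compared column never satisfies the condition.
Matched pairs: 6; unmatched b rows kept: 5.

(65, Dave); (65, Judy); (112, NULL); (189, NULL); (272, NULL); (314, NULL); (321, Dave); (321, Judy); (388, NULL); (NULL, Dave); (NULL, Judy)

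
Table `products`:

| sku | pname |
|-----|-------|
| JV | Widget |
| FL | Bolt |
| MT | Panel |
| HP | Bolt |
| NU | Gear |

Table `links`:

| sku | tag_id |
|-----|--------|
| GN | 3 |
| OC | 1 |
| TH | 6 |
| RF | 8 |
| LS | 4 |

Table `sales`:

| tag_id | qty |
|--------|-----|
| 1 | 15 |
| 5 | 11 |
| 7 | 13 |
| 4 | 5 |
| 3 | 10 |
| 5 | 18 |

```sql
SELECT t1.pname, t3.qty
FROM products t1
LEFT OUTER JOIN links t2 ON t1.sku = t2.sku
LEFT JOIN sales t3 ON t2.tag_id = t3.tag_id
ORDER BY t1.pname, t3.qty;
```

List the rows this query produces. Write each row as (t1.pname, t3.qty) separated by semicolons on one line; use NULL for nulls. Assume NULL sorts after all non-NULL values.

Evaluate left to right. First `products t1 LEFT JOIN links t2` on sku: 5 row(s).
Then LEFT JOIN `sales t3` on tag_id: each of those 5 rows is kept; rows whose t2.tag_id has no match in t3 get NULL for t3's columns.

(Bolt, NULL); (Bolt, NULL); (Gear, NULL); (Panel, NULL); (Widget, NULL)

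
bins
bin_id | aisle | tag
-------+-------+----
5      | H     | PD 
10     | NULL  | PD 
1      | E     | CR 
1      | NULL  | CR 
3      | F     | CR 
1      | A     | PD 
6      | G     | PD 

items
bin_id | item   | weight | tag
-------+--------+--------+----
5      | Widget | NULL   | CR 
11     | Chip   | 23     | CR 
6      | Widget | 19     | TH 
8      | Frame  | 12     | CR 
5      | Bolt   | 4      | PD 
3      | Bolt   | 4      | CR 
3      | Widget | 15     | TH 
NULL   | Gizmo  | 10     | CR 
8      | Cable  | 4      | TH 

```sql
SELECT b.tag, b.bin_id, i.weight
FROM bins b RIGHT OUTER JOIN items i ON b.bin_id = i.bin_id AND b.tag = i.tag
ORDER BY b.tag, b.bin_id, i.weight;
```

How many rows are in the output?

RIGHT JOIN keeps every row from `items`; unmatched rows get NULL for `bins`'s columns.
Matching on b.bin_id = i.bin_id AND b.tag = i.tag. A NULL in a compared column never satisfies the condition.
- b (bin_id=5, tag=PD) pairs with 1 row(s) of i.
- b (bin_id=10, tag=PD) has no partner in i.
- b (bin_id=1, tag=CR) has no partner in i.
- b (bin_id=1, tag=CR) has no partner in i.
- b (bin_id=3, tag=CR) pairs with 1 row(s) of i.
- b (bin_id=1, tag=PD) has no partner in i.
- b (bin_id=6, tag=PD) has no partner in i.
- plus 7 unmatched i row(s), each kept with NULL b columns.
Total: 2 matched + 7 padded = 9 rows.

9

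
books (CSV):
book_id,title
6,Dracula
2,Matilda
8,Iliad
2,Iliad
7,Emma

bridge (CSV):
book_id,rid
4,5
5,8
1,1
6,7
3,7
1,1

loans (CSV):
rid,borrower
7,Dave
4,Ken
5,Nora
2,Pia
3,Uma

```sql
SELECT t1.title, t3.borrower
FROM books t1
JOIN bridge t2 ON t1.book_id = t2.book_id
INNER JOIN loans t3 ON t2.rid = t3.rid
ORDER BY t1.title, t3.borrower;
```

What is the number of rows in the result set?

1

Joins associate left-to-right: books INNER JOIN bridge on book_id gives 1 intermediate row(s).
Then INNER JOIN `loans t3` on rid: keep only rows whose t2.rid appears in t3.
Result: 1 row(s).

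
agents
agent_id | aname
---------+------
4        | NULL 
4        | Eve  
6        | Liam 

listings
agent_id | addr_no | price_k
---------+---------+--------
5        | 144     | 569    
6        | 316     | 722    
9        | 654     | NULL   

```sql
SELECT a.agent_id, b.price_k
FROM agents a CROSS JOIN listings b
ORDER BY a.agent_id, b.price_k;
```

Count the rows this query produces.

9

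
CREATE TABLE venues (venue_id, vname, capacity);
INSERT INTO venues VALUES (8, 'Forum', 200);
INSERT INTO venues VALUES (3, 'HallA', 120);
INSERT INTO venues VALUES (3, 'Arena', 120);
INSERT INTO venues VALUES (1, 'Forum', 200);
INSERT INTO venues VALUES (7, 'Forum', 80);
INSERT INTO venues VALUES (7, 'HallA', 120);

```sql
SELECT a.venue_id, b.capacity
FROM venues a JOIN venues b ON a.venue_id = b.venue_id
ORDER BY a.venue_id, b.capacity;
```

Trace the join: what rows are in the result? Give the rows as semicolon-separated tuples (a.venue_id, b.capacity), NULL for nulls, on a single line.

INNER JOIN keeps only pairs where the ON condition holds.
Matching on a.venue_id = b.venue_id.
- a row (venue_id=8): matches 1 b row(s) → 1 output row(s).
- a row (venue_id=3): matches 2 b row(s) → 2 output row(s).
- a row (venue_id=3): matches 2 b row(s) → 2 output row(s).
- a row (venue_id=1): matches 1 b row(s) → 1 output row(s).
- a row (venue_id=7): matches 2 b row(s) → 2 output row(s).
- a row (venue_id=7): matches 2 b row(s) → 2 output row(s).
After projecting and ordering:
a.venue_id | b.capacity
1 | 200
3 | 120
3 | 120
3 | 120
3 | 120
7 | 80
7 | 80
7 | 120
7 | 120
8 | 200

(1, 200); (3, 120); (3, 120); (3, 120); (3, 120); (7, 80); (7, 80); (7, 120); (7, 120); (8, 200)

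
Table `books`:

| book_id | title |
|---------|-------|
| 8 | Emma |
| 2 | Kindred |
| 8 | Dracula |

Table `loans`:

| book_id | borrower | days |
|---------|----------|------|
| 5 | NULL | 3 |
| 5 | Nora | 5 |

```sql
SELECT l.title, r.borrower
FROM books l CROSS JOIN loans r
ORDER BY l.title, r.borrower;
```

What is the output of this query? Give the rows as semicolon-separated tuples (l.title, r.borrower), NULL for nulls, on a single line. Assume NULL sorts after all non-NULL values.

CROSS JOIN pairs every row of `books` with every row of `loans`: 3 × 2 = 6 rows.

(Dracula, Nora); (Dracula, NULL); (Emma, Nora); (Emma, NULL); (Kindred, Nora); (Kindred, NULL)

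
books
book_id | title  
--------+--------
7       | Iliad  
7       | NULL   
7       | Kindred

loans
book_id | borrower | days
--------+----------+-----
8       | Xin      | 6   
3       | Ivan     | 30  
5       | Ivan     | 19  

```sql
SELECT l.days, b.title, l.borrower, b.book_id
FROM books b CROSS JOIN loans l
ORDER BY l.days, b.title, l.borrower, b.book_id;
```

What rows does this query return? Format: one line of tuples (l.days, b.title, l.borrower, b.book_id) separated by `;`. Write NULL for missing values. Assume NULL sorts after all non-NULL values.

(6, Iliad, Xin, 7); (6, Kindred, Xin, 7); (6, NULL, Xin, 7); (19, Iliad, Ivan, 7); (19, Kindred, Ivan, 7); (19, NULL, Ivan, 7); (30, Iliad, Ivan, 7); (30, Kindred, Ivan, 7); (30, NULL, Ivan, 7)

CROSS JOIN pairs every row of `books` with every row of `loans`: 3 × 3 = 9 rows.
After projecting and ordering:
l.days | b.title | l.borrower | b.book_id
6 | Iliad | Xin | 7
6 | Kindred | Xin | 7
6 | NULL | Xin | 7
19 | Iliad | Ivan | 7
19 | Kindred | Ivan | 7
19 | NULL | Ivan | 7
30 | Iliad | Ivan | 7
30 | Kindred | Ivan | 7
30 | NULL | Ivan | 7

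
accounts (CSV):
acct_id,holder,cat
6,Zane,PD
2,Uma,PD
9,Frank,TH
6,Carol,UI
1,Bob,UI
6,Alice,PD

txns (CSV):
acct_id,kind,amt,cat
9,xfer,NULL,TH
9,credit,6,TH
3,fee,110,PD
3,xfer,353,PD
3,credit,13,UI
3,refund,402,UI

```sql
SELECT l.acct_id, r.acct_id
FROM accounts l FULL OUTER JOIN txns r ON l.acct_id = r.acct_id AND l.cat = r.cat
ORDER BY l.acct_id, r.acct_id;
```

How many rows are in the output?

FULL OUTER JOIN keeps every row from both sides; unmatched rows get NULL for the other side's columns.
Matching on l.acct_id = r.acct_id AND l.cat = r.cat.
- acct_id=6, cat=PD: no r row matches, row kept with r columns NULL.
- acct_id=2, cat=PD: no r row matches, row kept with r columns NULL.
- acct_id=9, cat=TH: 2 matching r row(s), so 2 row(s) emitted.
- acct_id=6, cat=UI: no r row matches, row kept with r columns NULL.
- acct_id=1, cat=UI: no r row matches, row kept with r columns NULL.
- acct_id=6, cat=PD: no r row matches, row kept with r columns NULL.
- plus 4 unmatched r row(s), each kept with NULL l columns.
Total: 2 matched + 9 padded = 11 rows.

11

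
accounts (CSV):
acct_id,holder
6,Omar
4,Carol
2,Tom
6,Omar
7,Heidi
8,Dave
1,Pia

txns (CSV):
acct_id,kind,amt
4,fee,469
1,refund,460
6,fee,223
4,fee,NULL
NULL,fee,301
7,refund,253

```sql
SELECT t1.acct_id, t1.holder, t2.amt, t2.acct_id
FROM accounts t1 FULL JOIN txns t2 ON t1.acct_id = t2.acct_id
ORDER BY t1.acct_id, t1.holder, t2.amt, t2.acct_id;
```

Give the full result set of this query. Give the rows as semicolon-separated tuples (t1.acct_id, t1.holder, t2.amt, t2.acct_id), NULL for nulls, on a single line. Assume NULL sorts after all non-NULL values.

(1, Pia, 460, 1); (2, Tom, NULL, NULL); (4, Carol, 469, 4); (4, Carol, NULL, 4); (6, Omar, 223, 6); (6, Omar, 223, 6); (7, Heidi, 253, 7); (8, Dave, NULL, NULL); (NULL, NULL, 301, NULL)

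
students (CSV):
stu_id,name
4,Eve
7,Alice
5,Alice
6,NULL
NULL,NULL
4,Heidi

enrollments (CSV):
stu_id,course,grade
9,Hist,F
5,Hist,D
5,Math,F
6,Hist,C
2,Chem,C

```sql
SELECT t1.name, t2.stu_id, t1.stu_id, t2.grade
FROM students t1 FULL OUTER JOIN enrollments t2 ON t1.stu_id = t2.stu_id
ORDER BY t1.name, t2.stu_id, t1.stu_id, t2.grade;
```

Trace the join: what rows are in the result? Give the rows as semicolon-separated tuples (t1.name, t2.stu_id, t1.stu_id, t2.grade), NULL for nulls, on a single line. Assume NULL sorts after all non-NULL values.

FULL OUTER JOIN keeps every row from both sides; unmatched rows get NULL for the other side's columns.
Matching on t1.stu_id = t2.stu_id. A NULL in a compared column never satisfies the condition.
- t1 row (stu_id=4): no match → kept, t2 columns NULL.
- t1 row (stu_id=7): no match → kept, t2 columns NULL.
- t1 row (stu_id=5): matches 2 t2 row(s) → 2 output row(s).
- t1 row (stu_id=6): matches 1 t2 row(s) → 1 output row(s).
- t1 row (stu_id=NULL): no match → kept, t2 columns NULL.
- t1 row (stu_id=4): no match → kept, t2 columns NULL.
- plus 2 unmatched t2 row(s), each kept with NULL t1 columns.
After projecting and ordering:
t1.name | t2.stu_id | t1.stu_id | t2.grade
Alice | 5 | 5 | D
Alice | 5 | 5 | F
Alice | NULL | 7 | NULL
Eve | NULL | 4 | NULL
Heidi | NULL | 4 | NULL
NULL | 2 | NULL | C
NULL | 6 | 6 | C
NULL | 9 | NULL | F
NULL | NULL | NULL | NULL

(Alice, 5, 5, D); (Alice, 5, 5, F); (Alice, NULL, 7, NULL); (Eve, NULL, 4, NULL); (Heidi, NULL, 4, NULL); (NULL, 2, NULL, C); (NULL, 6, 6, C); (NULL, 9, NULL, F); (NULL, NULL, NULL, NULL)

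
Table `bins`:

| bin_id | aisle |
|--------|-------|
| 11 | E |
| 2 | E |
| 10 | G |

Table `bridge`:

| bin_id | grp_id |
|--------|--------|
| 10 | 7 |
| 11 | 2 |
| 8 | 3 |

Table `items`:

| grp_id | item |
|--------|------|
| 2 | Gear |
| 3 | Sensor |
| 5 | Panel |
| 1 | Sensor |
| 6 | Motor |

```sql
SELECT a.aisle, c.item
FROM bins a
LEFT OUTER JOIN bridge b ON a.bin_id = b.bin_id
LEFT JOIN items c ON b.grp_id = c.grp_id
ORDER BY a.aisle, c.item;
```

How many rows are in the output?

3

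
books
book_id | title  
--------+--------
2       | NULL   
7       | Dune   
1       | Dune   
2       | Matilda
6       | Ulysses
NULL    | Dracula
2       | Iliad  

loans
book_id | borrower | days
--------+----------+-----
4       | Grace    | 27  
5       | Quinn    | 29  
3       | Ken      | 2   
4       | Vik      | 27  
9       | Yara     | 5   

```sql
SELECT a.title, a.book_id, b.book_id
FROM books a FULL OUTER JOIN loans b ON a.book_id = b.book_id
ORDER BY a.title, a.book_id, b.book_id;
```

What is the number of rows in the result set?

12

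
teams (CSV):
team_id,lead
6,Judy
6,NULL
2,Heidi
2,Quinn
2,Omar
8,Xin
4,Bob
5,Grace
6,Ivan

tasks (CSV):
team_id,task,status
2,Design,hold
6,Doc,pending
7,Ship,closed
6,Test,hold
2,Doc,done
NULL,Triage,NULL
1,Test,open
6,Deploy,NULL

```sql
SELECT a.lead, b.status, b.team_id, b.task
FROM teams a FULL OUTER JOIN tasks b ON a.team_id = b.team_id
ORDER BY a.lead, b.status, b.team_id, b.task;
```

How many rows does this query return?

21

FULL OUTER JOIN keeps every row from both sides; unmatched rows get NULL for the other side's columns.
Matching on a.team_id = b.team_id. A NULL in a compared column never satisfies the condition.
- a row (team_id=6): matches 3 b row(s) → 3 output row(s).
- a row (team_id=6): matches 3 b row(s) → 3 output row(s).
- a row (team_id=2): matches 2 b row(s) → 2 output row(s).
- a row (team_id=2): matches 2 b row(s) → 2 output row(s).
- a row (team_id=2): matches 2 b row(s) → 2 output row(s).
- a row (team_id=8): no match → kept, b columns NULL.
- a row (team_id=4): no match → kept, b columns NULL.
- a row (team_id=5): no match → kept, b columns NULL.
- a row (team_id=6): matches 3 b row(s) → 3 output row(s).
- 3 row(s) from b found no a partner → padded with NULL.
Total: 15 matched + 6 padded = 21 rows.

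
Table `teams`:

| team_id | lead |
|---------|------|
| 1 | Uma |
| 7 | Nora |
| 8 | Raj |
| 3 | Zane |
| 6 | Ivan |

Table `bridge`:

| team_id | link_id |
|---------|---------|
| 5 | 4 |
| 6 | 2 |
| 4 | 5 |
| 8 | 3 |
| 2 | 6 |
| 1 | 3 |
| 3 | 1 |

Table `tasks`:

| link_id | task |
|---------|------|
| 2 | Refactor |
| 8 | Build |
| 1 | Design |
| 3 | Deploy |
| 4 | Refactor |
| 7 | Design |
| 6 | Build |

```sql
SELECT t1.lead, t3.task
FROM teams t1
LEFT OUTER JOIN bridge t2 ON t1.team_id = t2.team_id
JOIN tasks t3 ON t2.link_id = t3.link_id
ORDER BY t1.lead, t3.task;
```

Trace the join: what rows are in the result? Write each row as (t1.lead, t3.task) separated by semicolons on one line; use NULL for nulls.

Joins associate left-to-right: teams LEFT JOIN bridge on team_id gives 5 intermediate row(s).
Then INNER JOIN `tasks t3` on link_id: keep only rows whose t2.link_id appears in t3.

(Ivan, Refactor); (Raj, Deploy); (Uma, Deploy); (Zane, Design)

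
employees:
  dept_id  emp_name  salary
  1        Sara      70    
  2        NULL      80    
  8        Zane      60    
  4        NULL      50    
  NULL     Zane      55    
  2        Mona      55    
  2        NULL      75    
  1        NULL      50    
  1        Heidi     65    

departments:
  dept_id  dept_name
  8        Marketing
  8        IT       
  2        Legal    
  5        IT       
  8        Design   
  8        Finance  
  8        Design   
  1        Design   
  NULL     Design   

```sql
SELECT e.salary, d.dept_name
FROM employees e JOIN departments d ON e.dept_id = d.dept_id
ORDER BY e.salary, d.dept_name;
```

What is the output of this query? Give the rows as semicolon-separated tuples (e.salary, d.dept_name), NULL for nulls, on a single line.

INNER JOIN keeps only pairs where the ON condition holds.
Matching on e.dept_id = d.dept_id. A NULL in a compared column never satisfies the condition.
Matched pairs: 11.

(50, Design); (55, Legal); (60, Design); (60, Design); (60, Finance); (60, IT); (60, Marketing); (65, Design); (70, Design); (75, Legal); (80, Legal)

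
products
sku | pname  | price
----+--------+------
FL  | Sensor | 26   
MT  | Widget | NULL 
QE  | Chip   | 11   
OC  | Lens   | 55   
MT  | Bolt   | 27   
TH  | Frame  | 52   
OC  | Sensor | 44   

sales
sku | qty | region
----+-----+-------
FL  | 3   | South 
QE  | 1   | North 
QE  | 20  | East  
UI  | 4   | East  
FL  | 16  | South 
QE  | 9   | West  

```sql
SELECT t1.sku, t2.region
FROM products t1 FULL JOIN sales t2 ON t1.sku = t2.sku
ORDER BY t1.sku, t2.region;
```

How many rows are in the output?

11

FULL OUTER JOIN keeps every row from both sides; unmatched rows get NULL for the other side's columns.
Matching on t1.sku = t2.sku.
Matched pairs: 5; unmatched t1 rows kept: 5; unmatched t2 rows kept: 1.
Total: 5 matched + 6 padded = 11 rows.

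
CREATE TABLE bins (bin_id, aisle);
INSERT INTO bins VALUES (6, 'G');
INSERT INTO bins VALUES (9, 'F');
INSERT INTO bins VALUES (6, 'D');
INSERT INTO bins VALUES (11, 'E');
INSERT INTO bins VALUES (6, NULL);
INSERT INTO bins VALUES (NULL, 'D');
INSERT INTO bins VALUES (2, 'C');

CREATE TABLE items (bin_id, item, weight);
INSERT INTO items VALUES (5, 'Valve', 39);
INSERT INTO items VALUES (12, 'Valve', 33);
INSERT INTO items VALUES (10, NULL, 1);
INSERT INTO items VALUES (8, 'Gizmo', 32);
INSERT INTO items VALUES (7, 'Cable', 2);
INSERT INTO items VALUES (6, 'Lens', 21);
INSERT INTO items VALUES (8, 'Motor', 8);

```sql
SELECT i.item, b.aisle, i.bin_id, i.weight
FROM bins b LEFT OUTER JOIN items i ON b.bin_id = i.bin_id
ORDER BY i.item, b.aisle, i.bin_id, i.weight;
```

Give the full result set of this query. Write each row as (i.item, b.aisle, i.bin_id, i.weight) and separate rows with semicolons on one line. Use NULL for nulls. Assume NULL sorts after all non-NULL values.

(Lens, D, 6, 21); (Lens, G, 6, 21); (Lens, NULL, 6, 21); (NULL, C, NULL, NULL); (NULL, D, NULL, NULL); (NULL, E, NULL, NULL); (NULL, F, NULL, NULL)

LEFT JOIN keeps every row from `bins`; unmatched rows get NULL for `items`'s columns.
Matching on b.bin_id = i.bin_id. A NULL in a compared column never satisfies the condition.
- b[0] bin_id=6 → 1 match(es) in i → 1 row(s).
- b[1] bin_id=9 → no match; kept with NULLs on the i side.
- b[2] bin_id=6 → 1 match(es) in i → 1 row(s).
- b[3] bin_id=11 → no match; kept with NULLs on the i side.
- b[4] bin_id=6 → 1 match(es) in i → 1 row(s).
- b[5] bin_id=NULL → no match; kept with NULLs on the i side.
- b[6] bin_id=2 → no match; kept with NULLs on the i side.
After projecting and ordering:
i.item | b.aisle | i.bin_id | i.weight
Lens | D | 6 | 21
Lens | G | 6 | 21
Lens | NULL | 6 | 21
NULL | C | NULL | NULL
NULL | D | NULL | NULL
NULL | E | NULL | NULL
NULL | F | NULL | NULL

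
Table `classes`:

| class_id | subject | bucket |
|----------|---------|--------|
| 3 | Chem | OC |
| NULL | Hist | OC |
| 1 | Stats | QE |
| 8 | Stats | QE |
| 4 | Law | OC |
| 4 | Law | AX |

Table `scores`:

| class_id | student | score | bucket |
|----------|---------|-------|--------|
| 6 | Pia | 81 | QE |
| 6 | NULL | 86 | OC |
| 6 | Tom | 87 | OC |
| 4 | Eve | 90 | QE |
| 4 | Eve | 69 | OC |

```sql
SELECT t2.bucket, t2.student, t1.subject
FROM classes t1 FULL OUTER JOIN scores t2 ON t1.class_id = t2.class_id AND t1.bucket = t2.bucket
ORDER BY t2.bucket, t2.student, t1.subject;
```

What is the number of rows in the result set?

10

FULL OUTER JOIN keeps every row from both sides; unmatched rows get NULL for the other side's columns.
Matching on t1.class_id = t2.class_id AND t1.bucket = t2.bucket. A NULL in a compared column never satisfies the condition.
- t1 (class_id=3, bucket=OC) has no partner → padded with NULL.
- t1 (class_id=NULL, bucket=OC) has no partner → padded with NULL.
- t1 (class_id=1, bucket=QE) has no partner → padded with NULL.
- t1 (class_id=8, bucket=QE) has no partner → padded with NULL.
- t1 (class_id=4, bucket=OC) pairs with 1 row(s) of t2.
- t1 (class_id=4, bucket=AX) has no partner → padded with NULL.
- 4 row(s) from t2 found no t1 partner → padded with NULL.
Total: 1 matched + 9 padded = 10 rows.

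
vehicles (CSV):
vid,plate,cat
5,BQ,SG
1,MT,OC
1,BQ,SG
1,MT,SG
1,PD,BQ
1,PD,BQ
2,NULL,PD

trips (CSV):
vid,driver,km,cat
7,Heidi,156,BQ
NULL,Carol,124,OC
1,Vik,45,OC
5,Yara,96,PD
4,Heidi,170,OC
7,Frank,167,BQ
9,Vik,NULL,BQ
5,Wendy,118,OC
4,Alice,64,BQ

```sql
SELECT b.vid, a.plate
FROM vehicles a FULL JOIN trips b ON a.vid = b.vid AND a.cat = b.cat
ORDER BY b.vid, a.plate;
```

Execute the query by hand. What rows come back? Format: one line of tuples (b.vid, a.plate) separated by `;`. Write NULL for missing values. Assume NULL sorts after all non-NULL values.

(1, MT); (4, NULL); (4, NULL); (5, NULL); (5, NULL); (7, NULL); (7, NULL); (9, NULL); (NULL, BQ); (NULL, BQ); (NULL, MT); (NULL, PD); (NULL, PD); (NULL, NULL); (NULL, NULL)

FULL OUTER JOIN keeps every row from both sides; unmatched rows get NULL for the other side's columns.
Matching on a.vid = b.vid AND a.cat = b.cat. A NULL in a compared column never satisfies the condition.
Matched pairs: 1; unmatched a rows kept: 6; unmatched b rows kept: 8.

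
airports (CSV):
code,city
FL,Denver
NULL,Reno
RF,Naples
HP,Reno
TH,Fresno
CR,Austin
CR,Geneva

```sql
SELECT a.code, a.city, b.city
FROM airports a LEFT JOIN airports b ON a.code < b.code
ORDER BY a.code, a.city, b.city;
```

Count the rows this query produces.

LEFT JOIN keeps every row from `airports a`; unmatched rows get NULL for `airports b`'s columns.
Matching on a.code < b.code. A NULL in a compared column never satisfies the condition.
Matched pairs: 14; unmatched a rows kept: 2.
Total: 14 matched + 2 padded = 16 rows.

16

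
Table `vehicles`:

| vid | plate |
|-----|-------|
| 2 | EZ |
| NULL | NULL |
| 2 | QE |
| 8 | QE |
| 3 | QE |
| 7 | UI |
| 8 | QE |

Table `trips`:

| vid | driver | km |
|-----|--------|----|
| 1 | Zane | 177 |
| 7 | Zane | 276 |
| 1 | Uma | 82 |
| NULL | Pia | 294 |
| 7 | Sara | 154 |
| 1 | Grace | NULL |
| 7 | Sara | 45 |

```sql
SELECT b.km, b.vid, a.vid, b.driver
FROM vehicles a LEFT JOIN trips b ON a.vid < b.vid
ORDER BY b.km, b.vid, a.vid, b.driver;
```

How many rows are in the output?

13

LEFT JOIN keeps every row from `vehicles`; unmatched rows get NULL for `trips`'s columns.
Matching on a.vid < b.vid. A NULL in a compared column never satisfies the condition.
- a row (vid=2): matches 3 b row(s) → 3 output row(s).
- a row (vid=NULL): no match → kept, b columns NULL.
- a row (vid=2): matches 3 b row(s) → 3 output row(s).
- a row (vid=8): no match → kept, b columns NULL.
- a row (vid=3): matches 3 b row(s) → 3 output row(s).
- a row (vid=7): no match → kept, b columns NULL.
- a row (vid=8): no match → kept, b columns NULL.
Total: 9 matched + 4 padded = 13 rows.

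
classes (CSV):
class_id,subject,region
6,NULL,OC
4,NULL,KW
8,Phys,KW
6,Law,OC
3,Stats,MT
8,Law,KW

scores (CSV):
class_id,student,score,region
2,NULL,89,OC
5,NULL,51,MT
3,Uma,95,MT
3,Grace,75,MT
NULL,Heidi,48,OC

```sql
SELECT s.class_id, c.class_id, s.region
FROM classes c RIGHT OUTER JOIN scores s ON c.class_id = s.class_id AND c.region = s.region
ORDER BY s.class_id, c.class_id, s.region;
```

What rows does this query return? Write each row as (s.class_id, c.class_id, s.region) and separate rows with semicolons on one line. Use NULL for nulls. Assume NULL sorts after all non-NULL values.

(2, NULL, OC); (3, 3, MT); (3, 3, MT); (5, NULL, MT); (NULL, NULL, OC)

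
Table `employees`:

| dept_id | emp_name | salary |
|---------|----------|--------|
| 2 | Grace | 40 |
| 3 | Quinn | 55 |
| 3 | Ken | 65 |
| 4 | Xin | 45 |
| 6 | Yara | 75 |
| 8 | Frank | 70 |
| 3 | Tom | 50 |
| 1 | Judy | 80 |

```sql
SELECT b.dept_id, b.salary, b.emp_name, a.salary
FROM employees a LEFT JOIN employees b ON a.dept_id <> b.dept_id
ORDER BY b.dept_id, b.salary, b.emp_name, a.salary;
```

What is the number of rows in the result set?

50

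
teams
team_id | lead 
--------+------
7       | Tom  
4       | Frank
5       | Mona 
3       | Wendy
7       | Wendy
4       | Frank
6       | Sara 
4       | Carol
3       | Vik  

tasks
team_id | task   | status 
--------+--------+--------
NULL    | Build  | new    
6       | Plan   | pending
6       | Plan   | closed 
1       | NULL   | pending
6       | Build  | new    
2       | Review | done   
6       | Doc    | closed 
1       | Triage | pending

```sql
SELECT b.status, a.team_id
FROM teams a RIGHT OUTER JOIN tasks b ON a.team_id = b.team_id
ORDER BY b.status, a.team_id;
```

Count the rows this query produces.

8

RIGHT JOIN keeps every row from `tasks`; unmatched rows get NULL for `teams`'s columns.
Matching on a.team_id = b.team_id. A NULL in a compared column never satisfies the condition.
- team_id=7: no matching b row.
- team_id=4: no matching b row.
- team_id=5: no matching b row.
- team_id=3: no matching b row.
- team_id=7: no matching b row.
- team_id=4: no matching b row.
- team_id=6: 4 matching b row(s), so 4 row(s) emitted.
- team_id=4: no matching b row.
- team_id=3: no matching b row.
- 4 b row(s) had no a match → kept, a columns NULL.
Total: 4 matched + 4 padded = 8 rows.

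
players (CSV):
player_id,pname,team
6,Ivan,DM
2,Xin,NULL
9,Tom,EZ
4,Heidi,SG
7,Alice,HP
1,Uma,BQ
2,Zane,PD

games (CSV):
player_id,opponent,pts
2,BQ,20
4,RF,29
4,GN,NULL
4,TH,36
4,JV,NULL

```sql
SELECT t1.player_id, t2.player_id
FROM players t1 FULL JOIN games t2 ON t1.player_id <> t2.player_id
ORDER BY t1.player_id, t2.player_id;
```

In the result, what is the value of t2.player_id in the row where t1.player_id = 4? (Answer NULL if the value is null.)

FULL OUTER JOIN keeps every row from both sides; unmatched rows get NULL for the other side's columns.
Matching on t1.player_id <> t2.player_id.
Matched pairs: 29; unmatched t1 rows kept: 0; unmatched t2 rows kept: 0.

2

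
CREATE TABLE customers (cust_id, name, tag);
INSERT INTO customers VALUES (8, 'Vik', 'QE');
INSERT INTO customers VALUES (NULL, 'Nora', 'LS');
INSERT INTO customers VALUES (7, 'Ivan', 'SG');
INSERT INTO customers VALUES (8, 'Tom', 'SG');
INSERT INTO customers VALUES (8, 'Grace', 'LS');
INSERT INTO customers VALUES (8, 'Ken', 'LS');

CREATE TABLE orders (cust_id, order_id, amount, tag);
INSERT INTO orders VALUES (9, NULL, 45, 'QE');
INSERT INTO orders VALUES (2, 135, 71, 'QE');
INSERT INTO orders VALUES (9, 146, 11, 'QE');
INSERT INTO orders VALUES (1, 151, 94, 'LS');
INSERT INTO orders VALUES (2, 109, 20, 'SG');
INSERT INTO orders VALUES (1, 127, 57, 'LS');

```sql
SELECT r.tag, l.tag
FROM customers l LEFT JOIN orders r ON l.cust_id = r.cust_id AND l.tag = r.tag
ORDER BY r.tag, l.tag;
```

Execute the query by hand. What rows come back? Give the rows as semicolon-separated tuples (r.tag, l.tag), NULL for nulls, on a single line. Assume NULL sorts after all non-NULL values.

LEFT JOIN keeps every row from `customers`; unmatched rows get NULL for `orders`'s columns.
Matching on l.cust_id = r.cust_id AND l.tag = r.tag. A NULL in a compared column never satisfies the condition.
Matched pairs: 0; unmatched l rows kept: 6.

(NULL, LS); (NULL, LS); (NULL, LS); (NULL, QE); (NULL, SG); (NULL, SG)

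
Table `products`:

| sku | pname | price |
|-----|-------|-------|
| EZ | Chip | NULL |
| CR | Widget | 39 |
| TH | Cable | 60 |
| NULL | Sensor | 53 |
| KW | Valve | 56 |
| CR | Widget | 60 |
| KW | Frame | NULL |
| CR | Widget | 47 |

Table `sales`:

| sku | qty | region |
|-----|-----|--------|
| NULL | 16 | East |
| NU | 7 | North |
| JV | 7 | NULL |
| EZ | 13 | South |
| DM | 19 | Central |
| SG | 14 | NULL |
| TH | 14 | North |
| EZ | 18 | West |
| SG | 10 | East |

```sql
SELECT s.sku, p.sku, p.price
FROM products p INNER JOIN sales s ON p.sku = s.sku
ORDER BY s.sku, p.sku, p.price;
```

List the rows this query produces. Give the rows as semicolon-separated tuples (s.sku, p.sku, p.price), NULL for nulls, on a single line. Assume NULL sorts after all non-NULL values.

INNER JOIN keeps only pairs where the ON condition holds.
Matching on p.sku = s.sku. A NULL in a compared column never satisfies the condition.
Matched pairs: 3.

(EZ, EZ, NULL); (EZ, EZ, NULL); (TH, TH, 60)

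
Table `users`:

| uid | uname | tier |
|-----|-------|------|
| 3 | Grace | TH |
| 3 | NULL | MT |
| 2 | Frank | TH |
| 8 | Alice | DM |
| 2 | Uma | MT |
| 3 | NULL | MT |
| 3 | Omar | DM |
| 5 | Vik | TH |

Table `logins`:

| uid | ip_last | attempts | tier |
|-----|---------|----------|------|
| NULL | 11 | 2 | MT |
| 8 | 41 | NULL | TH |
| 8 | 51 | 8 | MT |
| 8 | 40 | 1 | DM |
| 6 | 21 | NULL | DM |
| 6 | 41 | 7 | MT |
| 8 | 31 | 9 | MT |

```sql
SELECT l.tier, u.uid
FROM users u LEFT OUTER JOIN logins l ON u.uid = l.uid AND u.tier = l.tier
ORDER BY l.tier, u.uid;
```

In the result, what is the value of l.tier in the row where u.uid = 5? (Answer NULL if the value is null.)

LEFT JOIN keeps every row from `users`; unmatched rows get NULL for `logins`'s columns.
Matching on u.uid = l.uid AND u.tier = l.tier. A NULL in a compared column never satisfies the condition.
Matched pairs: 1; unmatched u rows kept: 7.

NULL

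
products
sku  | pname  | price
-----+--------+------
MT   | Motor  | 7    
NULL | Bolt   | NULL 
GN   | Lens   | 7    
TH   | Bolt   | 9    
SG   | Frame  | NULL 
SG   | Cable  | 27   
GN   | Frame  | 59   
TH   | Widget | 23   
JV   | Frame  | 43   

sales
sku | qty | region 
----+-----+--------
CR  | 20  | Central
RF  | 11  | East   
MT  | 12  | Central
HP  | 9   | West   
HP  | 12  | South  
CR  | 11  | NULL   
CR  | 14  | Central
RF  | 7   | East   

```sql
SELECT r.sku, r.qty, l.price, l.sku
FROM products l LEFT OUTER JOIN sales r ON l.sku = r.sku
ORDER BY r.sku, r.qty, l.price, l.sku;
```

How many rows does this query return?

9

LEFT JOIN keeps every row from `products`; unmatched rows get NULL for `sales`'s columns.
Matching on l.sku = r.sku. A NULL in a compared column never satisfies the condition.
- l row (sku=MT): matches 1 r row(s) → 1 output row(s).
- l row (sku=NULL): no match → kept, r columns NULL.
- l row (sku=GN): no match → kept, r columns NULL.
- l row (sku=TH): no match → kept, r columns NULL.
- l row (sku=SG): no match → kept, r columns NULL.
- l row (sku=SG): no match → kept, r columns NULL.
- l row (sku=GN): no match → kept, r columns NULL.
- l row (sku=TH): no match → kept, r columns NULL.
- l row (sku=JV): no match → kept, r columns NULL.
Total: 1 matched + 8 padded = 9 rows.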